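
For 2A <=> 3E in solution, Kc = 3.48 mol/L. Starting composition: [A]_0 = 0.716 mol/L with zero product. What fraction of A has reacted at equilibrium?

Let X = conversion of A; extent ξ = 0.716X/2 mol/L.
Concentrations: [A] = 0.716 − 0.716X; [E] = 1.07X.
Kc = [E]^3 / ([A]^2).
This equals 3.48 at X = 0.606 (the root in 0 < X < 1).

X = 0.606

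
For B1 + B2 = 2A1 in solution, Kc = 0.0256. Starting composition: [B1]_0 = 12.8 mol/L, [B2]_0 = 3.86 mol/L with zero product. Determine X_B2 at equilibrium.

X = 0.133

Let X = conversion of B2; extent ξ = 3.86·X mol/L.
Concentrations: [B1] = 12.8 − 3.86X; [B2] = 3.86 − 3.86X; [A1] = 7.72X.
Kc = [A1]^2 / ([B1] [B2]).
Solving Kc = 0.0256 for X ∈ (0,1): X = 0.133.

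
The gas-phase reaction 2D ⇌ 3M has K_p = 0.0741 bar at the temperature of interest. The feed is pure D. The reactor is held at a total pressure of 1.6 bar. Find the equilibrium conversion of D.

Take 1 mol D as basis and let X be its fractional conversion, so ξ = 0.5X.
Species balance: n_D = 1 − X; n_M = 1.5X.
Summing: n_T = 1 + 0.5X.
y_i = n_i/n_T, p_i = y_i·P. K_p = p_M^3 / (p_D^2).
Equating to 0.0741 bar and solving on 0 < X < 1: X = 0.211.

X = 0.211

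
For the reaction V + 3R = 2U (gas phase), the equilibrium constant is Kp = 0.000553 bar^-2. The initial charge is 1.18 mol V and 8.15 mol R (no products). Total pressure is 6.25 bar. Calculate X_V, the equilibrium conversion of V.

Basis: 1.18 mol V initially; let X = conversion of V. Extent ξ = 1.18X.
Moles: n_V = 1.18 − 1.18X; n_R = 8.15 − 3.54X; n_U = 2.36X.
Total moles n_T = 9.33 − 2.36X.
y_i = n_i/n_T, p_i = y_i·P. Kp = p_U^2 / (p_V p_R^3).
Setting this equal to 0.000553 bar^-2 and taking the physical root (0 < X < 1) gives X = 0.147.

X = 0.147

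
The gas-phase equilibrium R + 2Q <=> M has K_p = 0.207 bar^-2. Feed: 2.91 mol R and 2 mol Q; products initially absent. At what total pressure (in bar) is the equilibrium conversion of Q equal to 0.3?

Basis: 2 mol Q initially; let X = conversion of Q. Extent ξ = X.
Moles: n_R = 2.91 − X; n_Q = 2 − 2X; n_M = X.
Summing: n_T = 4.91 − 2X.
K_p = p_M / (p_R p_Q^2) with p_i = (n_i/n_T)·P.
At X = 0.3: the mole-fraction product g(X) = Π y_i^ν_i = 1.089. Since K_p = g(X)·P^{-2}, P = (g/K_p)^(1/2) = (1.089/0.207)^(1/2) = 2.29 bar.

P = 2.29 bar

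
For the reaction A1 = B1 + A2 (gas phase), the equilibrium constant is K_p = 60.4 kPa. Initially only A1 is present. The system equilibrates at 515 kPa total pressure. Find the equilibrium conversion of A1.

X = 0.324

Take 1 mol A1 as basis and let X be its fractional conversion, so ξ = X.
At extent ξ: n_A1 = 1 − X; n_B1 = X; n_A2 = X.
Total moles n_T = 1 + X.
Mole fractions y_i = n_i/n_T; K_p = p_B1 p_A2 / (p_A1) with p_i = y_i·P.
Equating to 60.4 kPa and solving on 0 < X < 1: X = 0.324.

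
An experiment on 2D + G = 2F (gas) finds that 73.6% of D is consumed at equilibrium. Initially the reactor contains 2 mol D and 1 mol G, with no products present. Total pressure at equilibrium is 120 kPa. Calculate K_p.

K_p = 0.555 kPa^-1

Take 2 mol D as basis and let X be its fractional conversion, so ξ = X.
Moles: n_D = 2 − 2X; n_G = 1 − X; n_F = 2X.
Summing: n_T = 3 − X.
At X = 0.736: n_D = 0.528, n_G = 0.264, n_F = 1.47, n_T = 2.26.
p_i = (n_i/n_T)·P. K_p = p_F^2 / (p_D^2 p_G) = 0.555 kPa^-1.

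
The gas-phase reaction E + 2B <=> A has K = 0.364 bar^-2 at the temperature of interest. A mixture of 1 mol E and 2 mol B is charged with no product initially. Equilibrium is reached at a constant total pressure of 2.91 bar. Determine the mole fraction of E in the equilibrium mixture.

y_E = 0.261

Take 1 mol E as basis and let X be its fractional conversion, so ξ = X.
Moles: n_E = 1 − X; n_B = 2 − 2X; n_A = X.
Summing: n_T = 3 − 2X.
Mole fractions y_i = n_i/n_T; K = p_A / (p_E p_B^2) with p_i = y_i·P.
Substituting and setting equal to 0.364 bar^-2 gives a polynomial in X; the root in (0,1) is X = 0.456.
Then n_E = 0.544, n_T = 2.09, so y_E = 0.261.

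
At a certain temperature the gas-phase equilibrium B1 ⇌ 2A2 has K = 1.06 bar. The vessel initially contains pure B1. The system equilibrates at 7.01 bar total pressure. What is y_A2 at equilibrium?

Basis: 1 mol B1 initially; let X = conversion of B1. Extent ξ = X.
Moles: n_B1 = 1 − X; n_A2 = 2X.
n_T = Σnᵢ = 1 + X.
y_i = n_i/n_T, p_i = y_i·P. K = p_A2^2 / (p_B1).
Equating to 1.06 bar and solving on 0 < X < 1: X = 0.191.
Then n_A2 = 0.382, n_T = 1.19, so y_A2 = 0.321.

y_A2 = 0.321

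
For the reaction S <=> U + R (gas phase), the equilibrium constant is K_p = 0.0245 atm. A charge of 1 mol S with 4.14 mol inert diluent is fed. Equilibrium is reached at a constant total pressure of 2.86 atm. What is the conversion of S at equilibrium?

Let X = conversion of S (basis 1 mol S); extent of reaction ξ = X.
Mole table: n_S = 1 − X; n_U = X; n_R = X; n_I = 4.14 (inert).
Summing: n_T = 5.14 + X.
Mole fractions y_i = n_i/n_T; K_p = p_U p_R / (p_S) with p_i = y_i·P.
This yields a degree-2 equation in X; solving on (0,1), X = 0.192.

X = 0.192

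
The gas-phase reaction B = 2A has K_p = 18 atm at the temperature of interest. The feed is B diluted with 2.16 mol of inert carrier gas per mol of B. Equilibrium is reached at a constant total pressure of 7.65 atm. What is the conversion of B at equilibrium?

X = 0.753

Let X = conversion of B (basis 1 mol B); extent of reaction ξ = X.
Species balance: n_B = 1 − X; n_A = 2X; n_I = 2.16 (inert).
Total moles n_T = 3.16 + X.
y_i = n_i/n_T, p_i = y_i·P. K_p = p_A^2 / (p_B).
Equating to 18 atm and solving on 0 < X < 1: X = 0.753.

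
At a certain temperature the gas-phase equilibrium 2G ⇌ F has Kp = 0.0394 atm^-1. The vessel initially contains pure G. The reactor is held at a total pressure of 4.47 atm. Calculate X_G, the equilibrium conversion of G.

Take 1 mol G as basis and let X be its fractional conversion, so ξ = 0.5X.
Mole table: n_G = 1 − X; n_F = 0.5X.
n_T = Σnᵢ = 1 − 0.5X.
With p_i = (n_i/n_T)P, Kp = p_F / (p_G^2).
This yields a degree-2 equation in X; solving on (0,1), X = 0.234.

X = 0.234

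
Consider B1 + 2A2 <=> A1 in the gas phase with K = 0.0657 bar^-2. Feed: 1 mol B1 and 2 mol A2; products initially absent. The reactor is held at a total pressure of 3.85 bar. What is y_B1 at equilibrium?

y_B1 = 0.299

Basis: 1 mol B1 initially; let X = conversion of B1. Extent ξ = X.
At extent ξ: n_B1 = 1 − X; n_A2 = 2 − 2X; n_A1 = X.
Total moles n_T = 3 − 2X.
With p_i = (n_i/n_T)P, K = p_A1 / (p_B1 p_A2^2).
Substituting and setting equal to 0.0657 bar^-2 gives a polynomial in X; the root in (0,1) is X = 0.258.
Then n_B1 = 0.742, n_T = 2.48, so y_B1 = 0.299.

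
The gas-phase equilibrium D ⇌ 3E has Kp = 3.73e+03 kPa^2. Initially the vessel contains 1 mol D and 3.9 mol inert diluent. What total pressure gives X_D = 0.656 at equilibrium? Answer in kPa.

P = 80.6 kPa

Basis: 1 mol D initially; let X = conversion of D. Extent ξ = X.
Moles: n_D = 1 − X; n_E = 3X; n_I = 3.9 (inert).
Total moles n_T = 4.9 + 2X.
Kp = p_E^3 / (p_D) with p_i = (n_i/n_T)·P.
At X = 0.656: the mole-fraction product g(X) = Π y_i^ν_i = 0.5742. Since Kp = g(X)·P^{2}, P = (Kp/g)^(1/2) = (3.73e+03/0.5742)^(1/2) = 80.6 kPa.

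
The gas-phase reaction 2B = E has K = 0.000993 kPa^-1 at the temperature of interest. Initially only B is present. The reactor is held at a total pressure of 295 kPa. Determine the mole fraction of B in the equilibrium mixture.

Let X = conversion of B (basis 1 mol B); extent of reaction ξ = 0.5X.
At extent ξ: n_B = 1 − X; n_E = 0.5X.
n_T = Σnᵢ = 1 − 0.5X.
y_i = n_i/n_T, p_i = y_i·P. K = p_E / (p_B^2).
Substituting and setting equal to 0.000993 kPa^-1 gives a polynomial in X; the root in (0,1) is X = 0.321.
Then n_B = 0.679, n_T = 0.839, so y_B = 0.809.

y_B = 0.809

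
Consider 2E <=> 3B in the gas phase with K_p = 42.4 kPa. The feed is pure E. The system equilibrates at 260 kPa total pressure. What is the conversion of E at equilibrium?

X = 0.301

Take 1 mol E as basis and let X be its fractional conversion, so ξ = 0.5X.
Species balance: n_E = 1 − X; n_B = 1.5X.
Total moles n_T = 1 + 0.5X.
With p_i = (n_i/n_T)P, K_p = p_B^3 / (p_E^2).
Equating to 42.4 kPa and solving on 0 < X < 1: X = 0.301.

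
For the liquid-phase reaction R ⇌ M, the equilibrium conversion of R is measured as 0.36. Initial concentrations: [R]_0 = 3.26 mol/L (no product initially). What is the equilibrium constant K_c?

K_c = 0.563

Let X = conversion of R.
Concentrations: [R] = 3.26 − 3.26X; [M] = 3.26X.
At X = 0.36: [R] = 2.09, [M] = 1.17.
K_c = [M] / ([R]) = 0.563.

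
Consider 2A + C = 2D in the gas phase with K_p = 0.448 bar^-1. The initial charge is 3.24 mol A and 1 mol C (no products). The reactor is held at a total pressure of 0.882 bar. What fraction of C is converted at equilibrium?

X = 0.334

Let X = conversion of C (basis 1 mol C); extent of reaction ξ = X.
Mole table: n_A = 3.24 − 2X; n_C = 1 − X; n_D = 2X.
Summing: n_T = 4.24 − X.
With p_i = (n_i/n_T)P, K_p = p_D^2 / (p_A^2 p_C).
Substituting and setting equal to 0.448 bar^-1 gives a polynomial in X; the root in (0,1) is X = 0.334.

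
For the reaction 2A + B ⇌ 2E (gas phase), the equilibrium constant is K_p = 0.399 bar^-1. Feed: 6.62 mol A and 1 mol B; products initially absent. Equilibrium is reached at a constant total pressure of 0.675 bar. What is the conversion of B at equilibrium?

X = 0.424

Basis: 1 mol B initially; let X = conversion of B. Extent ξ = X.
Moles: n_A = 6.62 − 2X; n_B = 1 − X; n_E = 2X.
Summing: n_T = 7.62 − X.
With p_i = (n_i/n_T)P, K_p = p_E^2 / (p_A^2 p_B).
This yields a degree-3 equation in X; solving on (0,1), X = 0.424.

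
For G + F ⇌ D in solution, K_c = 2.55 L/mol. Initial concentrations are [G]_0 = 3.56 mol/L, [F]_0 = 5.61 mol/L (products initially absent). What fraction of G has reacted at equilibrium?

Let X = conversion of G; extent ξ = 3.56·X mol/L.
Concentrations: [G] = 3.56 − 3.56X; [F] = 5.61 − 3.56X; [D] = 3.56X.
K_c = [D] / ([G] [F]).
Solving K_c = 2.55 for X ∈ (0,1): X = 0.866.

X = 0.866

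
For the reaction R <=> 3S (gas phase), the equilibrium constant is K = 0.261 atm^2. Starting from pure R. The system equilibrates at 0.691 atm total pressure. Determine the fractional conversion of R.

X = 0.335

Basis: 1 mol R initially; let X = conversion of R. Extent ξ = X.
Mole table: n_R = 1 − X; n_S = 3X.
Total moles n_T = 1 + 2X.
y_i = n_i/n_T, p_i = y_i·P. K = p_S^3 / (p_R).
This yields a degree-3 equation in X; solving on (0,1), X = 0.335.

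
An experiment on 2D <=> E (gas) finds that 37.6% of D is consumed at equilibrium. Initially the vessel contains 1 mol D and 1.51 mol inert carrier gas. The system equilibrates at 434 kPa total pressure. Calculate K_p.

Take 1 mol D as basis and let X be its fractional conversion, so ξ = 0.5X.
Moles: n_D = 1 − X; n_E = 0.5X; n_I = 1.51 (inert).
n_T = Σnᵢ = 2.51 − 0.5X.
At X = 0.376: n_D = 0.624, n_E = 0.188, n_T = 2.32.
p_i = (n_i/n_T)·P. K_p = p_E / (p_D^2) = 0.00258 kPa^-1.

K_p = 0.00258 kPa^-1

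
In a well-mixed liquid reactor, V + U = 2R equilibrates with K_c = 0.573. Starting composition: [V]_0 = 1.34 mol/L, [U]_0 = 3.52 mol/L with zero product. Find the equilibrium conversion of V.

X = 0.426

Let X = conversion of V; extent ξ = 1.34·X mol/L.
Concentrations: [V] = 1.34 − 1.34X; [U] = 3.52 − 1.34X; [R] = 2.68X.
K_c = [R]^2 / ([V] [U]).
Solving K_c = 0.573 for X ∈ (0,1): X = 0.426.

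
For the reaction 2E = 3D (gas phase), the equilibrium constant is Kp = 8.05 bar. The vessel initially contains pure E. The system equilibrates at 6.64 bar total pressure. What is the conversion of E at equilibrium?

Let X = conversion of E (basis 1 mol E); extent of reaction ξ = 0.5X.
Mole table: n_E = 1 − X; n_D = 1.5X.
Summing: n_T = 1 + 0.5X.
Mole fractions y_i = n_i/n_T; Kp = p_D^3 / (p_E^2) with p_i = y_i·P.
This yields a degree-3 equation in X; solving on (0,1), X = 0.489.

X = 0.489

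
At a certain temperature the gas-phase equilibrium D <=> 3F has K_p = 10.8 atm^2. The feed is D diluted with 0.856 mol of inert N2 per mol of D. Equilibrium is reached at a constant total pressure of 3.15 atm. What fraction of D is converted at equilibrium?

Let X = conversion of D (basis 1 mol D); extent of reaction ξ = X.
Species balance: n_D = 1 − X; n_F = 3X; n_I = 0.856 (inert).
n_T = Σnᵢ = 1.86 + 2X.
Mole fractions y_i = n_i/n_T; K_p = p_F^3 / (p_D) with p_i = y_i·P.
Setting this equal to 10.8 atm^2 and taking the physical root (0 < X < 1) gives X = 0.542.

X = 0.542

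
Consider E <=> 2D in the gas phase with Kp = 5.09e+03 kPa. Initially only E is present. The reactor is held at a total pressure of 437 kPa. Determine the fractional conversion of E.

X = 0.863

Let X = conversion of E (basis 1 mol E); extent of reaction ξ = X.
Mole table: n_E = 1 − X; n_D = 2X.
Summing: n_T = 1 + X.
y_i = n_i/n_T, p_i = y_i·P. Kp = p_D^2 / (p_E).
This yields a degree-2 equation in X; solving on (0,1), X = 0.863.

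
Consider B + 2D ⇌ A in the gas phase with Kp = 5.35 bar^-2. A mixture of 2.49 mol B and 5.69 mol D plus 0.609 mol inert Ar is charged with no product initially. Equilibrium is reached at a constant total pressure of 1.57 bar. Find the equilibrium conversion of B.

Let X = conversion of B (basis 2.49 mol B); extent of reaction ξ = 2.49X.
Mole table: n_B = 2.49 − 2.49X; n_D = 5.69 − 4.98X; n_A = 2.49X; n_I = 0.609 (inert).
Summing: n_T = 8.79 − 4.98X.
Mole fractions y_i = n_i/n_T; Kp = p_A / (p_B p_D^2) with p_i = y_i·P.
This yields a degree-3 equation in X; solving on (0,1), X = 0.697.

X = 0.697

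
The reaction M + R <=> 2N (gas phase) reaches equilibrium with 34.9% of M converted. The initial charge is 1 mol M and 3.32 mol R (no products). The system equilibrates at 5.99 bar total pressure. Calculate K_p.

K_p = 0.252

Let X = conversion of M (basis 1 mol M); extent of reaction ξ = X.
Mole table: n_M = 1 − X; n_R = 3.32 − X; n_N = 2X.
Since Δν = 0, n_T = 4.32 throughout.
At X = 0.349: n_M = 0.651, n_R = 2.97, n_N = 0.698, n_T = 4.32.
p_i = (n_i/n_T)·P. K_p = p_N^2 / (p_M p_R) = 0.252.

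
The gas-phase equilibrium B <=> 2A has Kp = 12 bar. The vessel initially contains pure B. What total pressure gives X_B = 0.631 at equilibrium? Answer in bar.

P = 4.53 bar

Take 1 mol B as basis and let X be its fractional conversion, so ξ = X.
At extent ξ: n_B = 1 − X; n_A = 2X.
Summing: n_T = 1 + X.
Kp = p_A^2 / (p_B) with p_i = (n_i/n_T)·P.
At X = 0.631: the mole-fraction product g(X) = Π y_i^ν_i = 2.646. Since Kp = g(X)·P^{1}, P = (Kp/g)^(1/1) = (12/2.646)^(1/1) = 4.53 bar.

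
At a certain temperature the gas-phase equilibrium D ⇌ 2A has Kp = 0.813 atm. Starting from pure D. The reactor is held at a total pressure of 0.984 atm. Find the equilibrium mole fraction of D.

Basis: 1 mol D initially; let X = conversion of D. Extent ξ = X.
Mole table: n_D = 1 − X; n_A = 2X.
n_T = Σnᵢ = 1 + X.
y_i = n_i/n_T, p_i = y_i·P. Kp = p_A^2 / (p_D).
Setting this equal to 0.813 atm and taking the physical root (0 < X < 1) gives X = 0.414.
Then n_D = 0.586, n_T = 1.41, so y_D = 0.415.

y_D = 0.415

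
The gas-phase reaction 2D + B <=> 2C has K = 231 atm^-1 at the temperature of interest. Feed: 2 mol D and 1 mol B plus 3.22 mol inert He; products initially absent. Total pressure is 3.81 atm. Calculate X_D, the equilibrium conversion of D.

X = 0.838

Let X = conversion of D (basis 2 mol D); extent of reaction ξ = X.
Moles: n_D = 2 − 2X; n_B = 1 − X; n_C = 2X; n_I = 3.22 (inert).
Summing: n_T = 6.22 − X.
Mole fractions y_i = n_i/n_T; K = p_C^2 / (p_D^2 p_B) with p_i = y_i·P.
Substituting and setting equal to 231 atm^-1 gives a polynomial in X; the root in (0,1) is X = 0.838.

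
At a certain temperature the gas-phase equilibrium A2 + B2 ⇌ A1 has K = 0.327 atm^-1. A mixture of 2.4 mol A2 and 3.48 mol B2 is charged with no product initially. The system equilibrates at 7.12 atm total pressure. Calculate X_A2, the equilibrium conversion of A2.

X = 0.528

Basis: 2.4 mol A2 initially; let X = conversion of A2. Extent ξ = 2.4X.
Mole table: n_A2 = 2.4 − 2.4X; n_B2 = 3.48 − 2.4X; n_A1 = 2.4X.
n_T = Σnᵢ = 5.88 − 2.4X.
y_i = n_i/n_T, p_i = y_i·P. K = p_A1 / (p_A2 p_B2).
Equating to 0.327 atm^-1 and solving on 0 < X < 1: X = 0.528.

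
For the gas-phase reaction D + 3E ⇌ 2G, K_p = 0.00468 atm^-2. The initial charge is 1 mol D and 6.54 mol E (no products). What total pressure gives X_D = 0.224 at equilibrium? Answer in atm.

P = 3.71 atm

Basis: 1 mol D initially; let X = conversion of D. Extent ξ = X.
Mole table: n_D = 1 − X; n_E = 6.54 − 3X; n_G = 2X.
Total moles n_T = 7.54 − 2X.
K_p = p_G^2 / (p_D p_E^3) with p_i = (n_i/n_T)·P.
At X = 0.224: the mole-fraction product g(X) = Π y_i^ν_i = 0.06438. Since K_p = g(X)·P^{-2}, P = (g/K_p)^(1/2) = (0.06438/0.00468)^(1/2) = 3.71 atm.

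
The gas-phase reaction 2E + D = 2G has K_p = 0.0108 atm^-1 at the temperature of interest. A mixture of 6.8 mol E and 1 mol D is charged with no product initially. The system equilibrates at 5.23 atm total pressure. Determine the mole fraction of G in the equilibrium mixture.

Take 1 mol D as basis and let X be its fractional conversion, so ξ = X.
Moles: n_E = 6.8 − 2X; n_D = 1 − X; n_G = 2X.
Summing: n_T = 7.8 − X.
Mole fractions y_i = n_i/n_T; K_p = p_G^2 / (p_E^2 p_D) with p_i = y_i·P.
Equating to 0.0108 atm^-1 and solving on 0 < X < 1: X = 0.238.
Then n_G = 0.477, n_T = 7.56, so y_G = 0.063.

y_G = 0.063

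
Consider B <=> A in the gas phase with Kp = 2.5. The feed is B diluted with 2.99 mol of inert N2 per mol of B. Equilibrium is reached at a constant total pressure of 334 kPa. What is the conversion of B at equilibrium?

X = 0.714

Let X = conversion of B (basis 1 mol B); extent of reaction ξ = X.
Mole table: n_B = 1 − X; n_A = X; n_I = 2.99 (inert).
n_T stays at 3.99 (no change in mole number).
With p_i = (n_i/n_T)P, Kp = p_A / (p_B).
Setting this equal to 2.5 and taking the physical root (0 < X < 1) gives X = 0.714.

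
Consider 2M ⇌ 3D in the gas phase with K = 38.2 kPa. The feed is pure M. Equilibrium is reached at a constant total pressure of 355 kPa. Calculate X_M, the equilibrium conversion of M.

Take 1 mol M as basis and let X be its fractional conversion, so ξ = 0.5X.
At extent ξ: n_M = 1 − X; n_D = 1.5X.
n_T = Σnᵢ = 1 + 0.5X.
Mole fractions y_i = n_i/n_T; K = p_D^3 / (p_M^2) with p_i = y_i·P.
Equating to 38.2 kPa and solving on 0 < X < 1: X = 0.268.

X = 0.268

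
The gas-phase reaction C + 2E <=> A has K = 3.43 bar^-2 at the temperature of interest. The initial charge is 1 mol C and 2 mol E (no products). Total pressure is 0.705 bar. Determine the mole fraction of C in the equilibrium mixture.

Take 1 mol C as basis and let X be its fractional conversion, so ξ = X.
Moles: n_C = 1 − X; n_E = 2 − 2X; n_A = X.
Total moles n_T = 3 − 2X.
y_i = n_i/n_T, p_i = y_i·P. K = p_A / (p_C p_E^2).
Setting this equal to 3.43 bar^-2 and taking the physical root (0 < X < 1) gives X = 0.352.
Then n_C = 0.648, n_T = 2.3, so y_C = 0.282.

y_C = 0.282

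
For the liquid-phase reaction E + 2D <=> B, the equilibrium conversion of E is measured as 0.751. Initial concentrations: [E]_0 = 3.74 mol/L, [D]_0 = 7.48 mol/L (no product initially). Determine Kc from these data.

Kc = 0.869 (mol/L)^-2

Let X = conversion of E.
Concentrations: [E] = 3.74 − 3.74X; [D] = 7.48 − 7.48X; [B] = 3.74X.
At X = 0.751: [E] = 0.931, [D] = 1.86, [B] = 2.81.
Kc = [B] / ([E] [D]^2) = 0.869 (mol/L)^-2.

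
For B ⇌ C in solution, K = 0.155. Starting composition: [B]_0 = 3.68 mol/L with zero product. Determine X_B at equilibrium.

Let X = conversion of B; extent ξ = 3.68·X mol/L.
Concentrations: [B] = 3.68 − 3.68X; [C] = 3.68X.
K = [C] / ([B]).
Setting equal to 0.155 and solving for X on (0,1) gives X = 0.134.

X = 0.134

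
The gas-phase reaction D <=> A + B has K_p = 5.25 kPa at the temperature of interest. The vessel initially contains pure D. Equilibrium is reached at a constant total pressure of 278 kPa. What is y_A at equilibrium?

Let X = conversion of D (basis 1 mol D); extent of reaction ξ = X.
At extent ξ: n_D = 1 − X; n_A = X; n_B = X.
Total moles n_T = 1 + X.
y_i = n_i/n_T, p_i = y_i·P. K_p = p_A p_B / (p_D).
Setting this equal to 5.25 kPa and taking the physical root (0 < X < 1) gives X = 0.136.
Then n_A = 0.136, n_T = 1.14, so y_A = 0.120.

y_A = 0.120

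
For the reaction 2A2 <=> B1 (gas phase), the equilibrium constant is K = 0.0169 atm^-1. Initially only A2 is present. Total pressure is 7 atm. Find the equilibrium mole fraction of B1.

y_B1 = 0.097

Take 1 mol A2 as basis and let X be its fractional conversion, so ξ = 0.5X.
At extent ξ: n_A2 = 1 − X; n_B1 = 0.5X.
Summing: n_T = 1 − 0.5X.
y_i = n_i/n_T, p_i = y_i·P. K = p_B1 / (p_A2^2).
Substituting and setting equal to 0.0169 atm^-1 gives a polynomial in X; the root in (0,1) is X = 0.176.
Then n_B1 = 0.0881, n_T = 0.912, so y_B1 = 0.097.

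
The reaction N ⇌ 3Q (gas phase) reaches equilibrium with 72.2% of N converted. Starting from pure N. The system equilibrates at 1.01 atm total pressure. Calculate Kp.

Kp = 6.24 atm^2

Basis: 1 mol N initially; let X = conversion of N. Extent ξ = X.
Moles: n_N = 1 − X; n_Q = 3X.
Summing: n_T = 1 + 2X.
At X = 0.722: n_N = 0.278, n_Q = 2.17, n_T = 2.44.
p_i = (n_i/n_T)·P. Kp = p_Q^3 / (p_N) = 6.24 atm^2.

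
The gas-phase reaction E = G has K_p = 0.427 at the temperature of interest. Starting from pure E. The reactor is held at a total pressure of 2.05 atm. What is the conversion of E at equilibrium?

X = 0.299

Basis: 1 mol E initially; let X = conversion of E. Extent ξ = X.
Species balance: n_E = 1 − X; n_G = X.
Total moles n_T = 1 (Δν = 0, constant).
Mole fractions y_i = n_i/n_T; K_p = p_G / (p_E) with p_i = y_i·P.
This yields a degree-1 equation in X; solving on (0,1), X = 0.299.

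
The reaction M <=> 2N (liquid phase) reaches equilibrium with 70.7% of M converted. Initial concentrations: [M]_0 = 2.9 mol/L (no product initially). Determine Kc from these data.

Let X = conversion of M.
Concentrations: [M] = 2.9 − 2.9X; [N] = 5.8X.
At X = 0.707: [M] = 0.85, [N] = 4.1.
Kc = [N]^2 / ([M]) = 19.8 mol/L.

Kc = 19.8 mol/L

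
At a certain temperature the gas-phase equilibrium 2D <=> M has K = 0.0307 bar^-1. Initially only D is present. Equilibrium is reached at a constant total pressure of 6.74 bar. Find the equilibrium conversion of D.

Let X = conversion of D (basis 1 mol D); extent of reaction ξ = 0.5X.
Moles: n_D = 1 − X; n_M = 0.5X.
n_T = Σnᵢ = 1 − 0.5X.
y_i = n_i/n_T, p_i = y_i·P. K = p_M / (p_D^2).
Setting this equal to 0.0307 bar^-1 and taking the physical root (0 < X < 1) gives X = 0.260.

X = 0.260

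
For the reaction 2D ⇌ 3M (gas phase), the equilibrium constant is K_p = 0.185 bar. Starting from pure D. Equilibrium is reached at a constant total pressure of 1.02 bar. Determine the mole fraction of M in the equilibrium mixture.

y_M = 0.402

Take 1 mol D as basis and let X be its fractional conversion, so ξ = 0.5X.
Moles: n_D = 1 − X; n_M = 1.5X.
n_T = Σnᵢ = 1 + 0.5X.
y_i = n_i/n_T, p_i = y_i·P. K_p = p_M^3 / (p_D^2).
This yields a degree-3 equation in X; solving on (0,1), X = 0.309.
Then n_M = 0.464, n_T = 1.15, so y_M = 0.402.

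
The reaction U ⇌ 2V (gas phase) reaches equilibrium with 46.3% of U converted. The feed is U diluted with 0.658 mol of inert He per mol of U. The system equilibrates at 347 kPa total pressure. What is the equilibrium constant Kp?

Kp = 261 kPa

Basis: 1 mol U initially; let X = conversion of U. Extent ξ = X.
Mole table: n_U = 1 − X; n_V = 2X; n_I = 0.658 (inert).
Summing: n_T = 1.66 + X.
At X = 0.463: n_U = 0.537, n_V = 0.926, n_T = 2.12.
p_i = (n_i/n_T)·P. Kp = p_V^2 / (p_U) = 261 kPa.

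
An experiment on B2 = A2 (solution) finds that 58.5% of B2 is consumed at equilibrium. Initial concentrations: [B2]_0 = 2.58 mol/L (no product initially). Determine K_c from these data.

K_c = 1.41

Let X = conversion of B2.
Concentrations: [B2] = 2.58 − 2.58X; [A2] = 2.58X.
At X = 0.585: [B2] = 1.07, [A2] = 1.51.
K_c = [A2] / ([B2]) = 1.41.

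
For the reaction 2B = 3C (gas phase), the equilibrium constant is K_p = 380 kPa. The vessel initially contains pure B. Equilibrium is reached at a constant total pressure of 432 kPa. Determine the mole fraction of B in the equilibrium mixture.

y_B = 0.443

Basis: 1 mol B initially; let X = conversion of B. Extent ξ = 0.5X.
Species balance: n_B = 1 − X; n_C = 1.5X.
Total moles n_T = 1 + 0.5X.
With p_i = (n_i/n_T)P, K_p = p_C^3 / (p_B^2).
Equating to 380 kPa and solving on 0 < X < 1: X = 0.456.
Then n_B = 0.544, n_T = 1.23, so y_B = 0.443.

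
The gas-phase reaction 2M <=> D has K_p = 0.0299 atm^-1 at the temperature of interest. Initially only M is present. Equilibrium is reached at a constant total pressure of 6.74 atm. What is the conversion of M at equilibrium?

Take 1 mol M as basis and let X be its fractional conversion, so ξ = 0.5X.
Species balance: n_M = 1 − X; n_D = 0.5X.
n_T = Σnᵢ = 1 − 0.5X.
Mole fractions y_i = n_i/n_T; K_p = p_D / (p_M^2) with p_i = y_i·P.
This yields a degree-2 equation in X; solving on (0,1), X = 0.256.

X = 0.256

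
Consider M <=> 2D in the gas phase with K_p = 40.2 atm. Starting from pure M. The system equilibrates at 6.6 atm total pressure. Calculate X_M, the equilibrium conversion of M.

X = 0.777

Let X = conversion of M (basis 1 mol M); extent of reaction ξ = X.
Species balance: n_M = 1 − X; n_D = 2X.
Summing: n_T = 1 + X.
Mole fractions y_i = n_i/n_T; K_p = p_D^2 / (p_M) with p_i = y_i·P.
Equating to 40.2 atm and solving on 0 < X < 1: X = 0.777.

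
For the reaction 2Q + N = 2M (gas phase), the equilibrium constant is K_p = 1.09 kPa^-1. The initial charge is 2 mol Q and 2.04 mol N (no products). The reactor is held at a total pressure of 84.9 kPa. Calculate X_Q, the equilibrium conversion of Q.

Basis: 2 mol Q initially; let X = conversion of Q. Extent ξ = X.
Species balance: n_Q = 2 − 2X; n_N = 2.04 − X; n_M = 2X.
n_T = Σnᵢ = 4.04 − X.
y_i = n_i/n_T, p_i = y_i·P. K_p = p_M^2 / (p_Q^2 p_N).
This yields a degree-3 equation in X; solving on (0,1), X = 0.854.

X = 0.854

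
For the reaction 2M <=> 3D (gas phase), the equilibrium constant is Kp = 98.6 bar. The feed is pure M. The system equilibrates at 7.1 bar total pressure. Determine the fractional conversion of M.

Basis: 1 mol M initially; let X = conversion of M. Extent ξ = 0.5X.
Species balance: n_M = 1 − X; n_D = 1.5X.
Total moles n_T = 1 + 0.5X.
Mole fractions y_i = n_i/n_T; Kp = p_D^3 / (p_M^2) with p_i = y_i·P.
This yields a degree-3 equation in X; solving on (0,1), X = 0.735.

X = 0.735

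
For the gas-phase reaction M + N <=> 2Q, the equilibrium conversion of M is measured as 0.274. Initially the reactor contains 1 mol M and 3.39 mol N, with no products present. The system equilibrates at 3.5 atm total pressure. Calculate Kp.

Basis: 1 mol M initially; let X = conversion of M. Extent ξ = X.
Species balance: n_M = 1 − X; n_N = 3.39 − X; n_Q = 2X.
n_T stays at 4.39 (no change in mole number).
At X = 0.274: n_M = 0.726, n_N = 3.12, n_Q = 0.548, n_T = 4.39.
p_i = (n_i/n_T)·P. Kp = p_Q^2 / (p_M p_N) = 0.133.

Kp = 0.133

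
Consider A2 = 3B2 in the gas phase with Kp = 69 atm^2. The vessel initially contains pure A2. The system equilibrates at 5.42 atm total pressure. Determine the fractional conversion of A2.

X = 0.556

Take 1 mol A2 as basis and let X be its fractional conversion, so ξ = X.
Species balance: n_A2 = 1 − X; n_B2 = 3X.
Total moles n_T = 1 + 2X.
With p_i = (n_i/n_T)P, Kp = p_B2^3 / (p_A2).
Substituting and setting equal to 69 atm^2 gives a polynomial in X; the root in (0,1) is X = 0.556.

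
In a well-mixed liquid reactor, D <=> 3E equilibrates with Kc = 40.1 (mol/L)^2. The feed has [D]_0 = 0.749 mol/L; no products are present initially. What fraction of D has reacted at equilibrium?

Let X = conversion of D; extent ξ = 0.749·X mol/L.
Concentrations: [D] = 0.749 − 0.749X; [E] = 2.25X.
Kc = [E]^3 / ([D]).
Equating to 40.1 (mol/L)^2: the physical root is X = 0.804.

X = 0.804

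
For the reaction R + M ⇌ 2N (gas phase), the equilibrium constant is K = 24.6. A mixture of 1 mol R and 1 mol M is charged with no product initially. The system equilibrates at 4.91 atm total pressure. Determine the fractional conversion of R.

X = 0.713

Take 1 mol R as basis and let X be its fractional conversion, so ξ = X.
Mole table: n_R = 1 − X; n_M = 1 − X; n_N = 2X.
Total moles n_T = 2 (Δν = 0, constant).
Mole fractions y_i = n_i/n_T; K = p_N^2 / (p_R p_M) with p_i = y_i·P.
Equating to 24.6 and solving on 0 < X < 1: X = 0.713.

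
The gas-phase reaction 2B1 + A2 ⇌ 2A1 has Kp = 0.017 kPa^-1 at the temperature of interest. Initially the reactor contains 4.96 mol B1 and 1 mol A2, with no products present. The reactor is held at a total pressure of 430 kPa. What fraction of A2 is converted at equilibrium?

X = 0.825

Basis: 1 mol A2 initially; let X = conversion of A2. Extent ξ = X.
Moles: n_B1 = 4.96 − 2X; n_A2 = 1 − X; n_A1 = 2X.
Summing: n_T = 5.96 − X.
y_i = n_i/n_T, p_i = y_i·P. Kp = p_A1^2 / (p_B1^2 p_A2).
Setting this equal to 0.017 kPa^-1 and taking the physical root (0 < X < 1) gives X = 0.825.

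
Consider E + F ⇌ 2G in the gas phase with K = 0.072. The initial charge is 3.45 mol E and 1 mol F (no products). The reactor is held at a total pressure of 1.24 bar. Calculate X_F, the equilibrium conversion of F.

Let X = conversion of F (basis 1 mol F); extent of reaction ξ = X.
Mole table: n_E = 3.45 − X; n_F = 1 − X; n_G = 2X.
Since Δν = 0, n_T = 4.45 throughout.
With p_i = (n_i/n_T)P, K = p_G^2 / (p_E p_F).
Equating to 0.072 and solving on 0 < X < 1: X = 0.214.

X = 0.214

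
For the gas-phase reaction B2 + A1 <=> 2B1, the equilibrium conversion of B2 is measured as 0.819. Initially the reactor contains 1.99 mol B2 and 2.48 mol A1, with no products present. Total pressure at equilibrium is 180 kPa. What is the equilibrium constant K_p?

Take 1.99 mol B2 as basis and let X be its fractional conversion, so ξ = 1.99X.
At extent ξ: n_B2 = 1.99 − 1.99X; n_A1 = 2.48 − 1.99X; n_B1 = 3.98X.
Total moles n_T = 4.47 (Δν = 0, constant).
At X = 0.819: n_B2 = 0.36, n_A1 = 0.85, n_B1 = 3.26, n_T = 4.47.
p_i = (n_i/n_T)·P. K_p = p_B1^2 / (p_B2 p_A1) = 34.7.

K_p = 34.7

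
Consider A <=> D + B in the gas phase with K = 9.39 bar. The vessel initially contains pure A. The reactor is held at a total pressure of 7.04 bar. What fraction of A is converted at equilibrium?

X = 0.756

Take 1 mol A as basis and let X be its fractional conversion, so ξ = X.
Species balance: n_A = 1 − X; n_D = X; n_B = X.
n_T = Σnᵢ = 1 + X.
Mole fractions y_i = n_i/n_T; K = p_D p_B / (p_A) with p_i = y_i·P.
Substituting and setting equal to 9.39 bar gives a polynomial in X; the root in (0,1) is X = 0.756.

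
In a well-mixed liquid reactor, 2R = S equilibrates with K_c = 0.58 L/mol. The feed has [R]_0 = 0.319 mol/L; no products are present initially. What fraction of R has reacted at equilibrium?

Let X = conversion of R; extent ξ = 0.319X/2 mol/L.
Concentrations: [R] = 0.319 − 0.319X; [S] = 0.16X.
K_c = [S] / ([R]^2).
Equating to 0.58 L/mol: the physical root is X = 0.223.

X = 0.223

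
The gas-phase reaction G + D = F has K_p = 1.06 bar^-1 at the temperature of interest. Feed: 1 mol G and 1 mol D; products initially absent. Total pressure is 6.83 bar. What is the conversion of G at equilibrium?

Let X = conversion of G (basis 1 mol G); extent of reaction ξ = X.
Species balance: n_G = 1 − X; n_D = 1 − X; n_F = X.
Total moles n_T = 2 − X.
Mole fractions y_i = n_i/n_T; K_p = p_F / (p_G p_D) with p_i = y_i·P.
Equating to 1.06 bar^-1 and solving on 0 < X < 1: X = 0.652.

X = 0.652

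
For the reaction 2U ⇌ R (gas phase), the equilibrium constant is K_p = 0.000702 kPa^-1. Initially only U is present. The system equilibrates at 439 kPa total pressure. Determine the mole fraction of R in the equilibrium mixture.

y_R = 0.198

Basis: 1 mol U initially; let X = conversion of U. Extent ξ = 0.5X.
Mole table: n_U = 1 − X; n_R = 0.5X.
Summing: n_T = 1 − 0.5X.
y_i = n_i/n_T, p_i = y_i·P. K_p = p_R / (p_U^2).
Equating to 0.000702 kPa^-1 and solving on 0 < X < 1: X = 0.331.
Then n_R = 0.165, n_T = 0.835, so y_R = 0.198.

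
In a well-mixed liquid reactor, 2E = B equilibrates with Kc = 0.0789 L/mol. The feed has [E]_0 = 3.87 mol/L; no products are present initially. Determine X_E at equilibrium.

Let X = conversion of E; extent ξ = 3.87X/2 mol/L.
Concentrations: [E] = 3.87 − 3.87X; [B] = 1.94X.
Kc = [B] / ([E]^2).
This equals 0.0789 at X = 0.300 (the root in 0 < X < 1).

X = 0.300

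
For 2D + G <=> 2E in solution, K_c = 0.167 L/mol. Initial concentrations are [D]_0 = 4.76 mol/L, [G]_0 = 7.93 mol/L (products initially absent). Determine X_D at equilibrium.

X = 0.514

Let X = conversion of D; extent ξ = 4.76X/2 mol/L.
Concentrations: [D] = 4.76 − 4.76X; [G] = 7.93 − 2.38X; [E] = 4.76X.
K_c = [E]^2 / ([D]^2 [G]).
Equating to 0.167 L/mol: the physical root is X = 0.514.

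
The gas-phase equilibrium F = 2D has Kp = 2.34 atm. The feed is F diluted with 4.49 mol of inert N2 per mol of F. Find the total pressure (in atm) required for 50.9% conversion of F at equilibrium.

Take 1 mol F as basis and let X be its fractional conversion, so ξ = X.
Moles: n_F = 1 − X; n_D = 2X; n_I = 4.49 (inert).
n_T = Σnᵢ = 5.49 + X.
Kp = p_D^2 / (p_F) with p_i = (n_i/n_T)·P.
At X = 0.509: the mole-fraction product g(X) = Π y_i^ν_i = 0.3518. Since Kp = g(X)·P^{1}, P = (Kp/g)^(1/1) = (2.34/0.3518)^(1/1) = 6.65 atm.

P = 6.65 atm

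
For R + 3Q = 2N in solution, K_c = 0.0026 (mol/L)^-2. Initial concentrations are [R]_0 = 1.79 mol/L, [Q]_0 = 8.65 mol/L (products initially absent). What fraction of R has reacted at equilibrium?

Let X = conversion of R; extent ξ = 1.79·X mol/L.
Concentrations: [R] = 1.79 − 1.79X; [Q] = 8.65 − 5.37X; [N] = 3.58X.
K_c = [N]^2 / ([R] [Q]^3).
This equals 0.0026 at X = 0.299 (the root in 0 < X < 1).

X = 0.299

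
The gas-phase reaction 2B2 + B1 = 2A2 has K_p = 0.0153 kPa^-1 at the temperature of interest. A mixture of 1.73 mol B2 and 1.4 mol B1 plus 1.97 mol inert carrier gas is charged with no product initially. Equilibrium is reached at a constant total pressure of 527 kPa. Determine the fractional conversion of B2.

Let X = conversion of B2 (basis 1.73 mol B2); extent of reaction ξ = 0.865X.
Moles: n_B2 = 1.73 − 1.73X; n_B1 = 1.4 − 0.865X; n_A2 = 1.73X; n_I = 1.97 (inert).
Total moles n_T = 5.1 − 0.865X.
Mole fractions y_i = n_i/n_T; K_p = p_A2^2 / (p_B2^2 p_B1) with p_i = y_i·P.
Substituting and setting equal to 0.0153 kPa^-1 gives a polynomial in X; the root in (0,1) is X = 0.559.

X = 0.559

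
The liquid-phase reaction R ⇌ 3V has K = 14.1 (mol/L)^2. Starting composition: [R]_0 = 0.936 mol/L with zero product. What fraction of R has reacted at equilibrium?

Let X = conversion of R; extent ξ = 0.936·X mol/L.
Concentrations: [R] = 0.936 − 0.936X; [V] = 2.81X.
K = [V]^3 / ([R]).
Setting equal to 14.1 and solving for X on (0,1) gives X = 0.613.

X = 0.613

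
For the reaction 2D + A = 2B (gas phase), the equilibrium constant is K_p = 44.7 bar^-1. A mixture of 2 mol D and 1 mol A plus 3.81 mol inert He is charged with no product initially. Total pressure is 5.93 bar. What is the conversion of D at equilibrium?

Let X = conversion of D (basis 2 mol D); extent of reaction ξ = X.
Moles: n_D = 2 − 2X; n_A = 1 − X; n_B = 2X; n_I = 3.81 (inert).
n_T = Σnᵢ = 6.81 − X.
With p_i = (n_i/n_T)P, K_p = p_B^2 / (p_D^2 p_A).
Substituting and setting equal to 44.7 bar^-1 gives a polynomial in X; the root in (0,1) is X = 0.763.

X = 0.763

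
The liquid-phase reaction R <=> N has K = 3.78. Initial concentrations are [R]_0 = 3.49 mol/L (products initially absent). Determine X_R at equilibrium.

Let X = conversion of R; extent ξ = 3.49·X mol/L.
Concentrations: [R] = 3.49 − 3.49X; [N] = 3.49X.
K = [N] / ([R]).
Setting equal to 3.78 and solving for X on (0,1) gives X = 0.791.

X = 0.791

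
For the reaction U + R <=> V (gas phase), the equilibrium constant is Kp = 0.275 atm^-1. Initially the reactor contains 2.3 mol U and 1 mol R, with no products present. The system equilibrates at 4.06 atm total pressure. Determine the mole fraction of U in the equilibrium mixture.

y_U = 0.653

Take 1 mol R as basis and let X be its fractional conversion, so ξ = X.
Mole table: n_U = 2.3 − X; n_R = 1 − X; n_V = X.
Summing: n_T = 3.3 − X.
Mole fractions y_i = n_i/n_T; Kp = p_V / (p_U p_R) with p_i = y_i·P.
Equating to 0.275 atm^-1 and solving on 0 < X < 1: X = 0.422.
Then n_U = 1.88, n_T = 2.88, so y_U = 0.653.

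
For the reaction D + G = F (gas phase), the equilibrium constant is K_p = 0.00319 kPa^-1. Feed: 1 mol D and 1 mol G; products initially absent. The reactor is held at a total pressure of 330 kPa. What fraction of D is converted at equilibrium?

Basis: 1 mol D initially; let X = conversion of D. Extent ξ = X.
Moles: n_D = 1 − X; n_G = 1 − X; n_F = X.
n_T = Σnᵢ = 2 − X.
With p_i = (n_i/n_T)P, K_p = p_F / (p_D p_G).
Equating to 0.00319 kPa^-1 and solving on 0 < X < 1: X = 0.302.

X = 0.302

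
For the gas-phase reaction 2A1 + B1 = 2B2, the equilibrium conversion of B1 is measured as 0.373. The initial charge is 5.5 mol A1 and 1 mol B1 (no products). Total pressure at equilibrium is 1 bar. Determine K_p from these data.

K_p = 0.241 bar^-1

Take 1 mol B1 as basis and let X be its fractional conversion, so ξ = X.
At extent ξ: n_A1 = 5.5 − 2X; n_B1 = 1 − X; n_B2 = 2X.
Total moles n_T = 6.5 − X.
At X = 0.373: n_A1 = 4.75, n_B1 = 0.627, n_B2 = 0.746, n_T = 6.13.
p_i = (n_i/n_T)·P. K_p = p_B2^2 / (p_A1^2 p_B1) = 0.241 bar^-1.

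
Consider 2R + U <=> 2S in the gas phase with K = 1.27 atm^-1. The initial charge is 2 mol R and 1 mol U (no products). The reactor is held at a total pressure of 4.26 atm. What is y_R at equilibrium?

y_R = 0.395

Take 2 mol R as basis and let X be its fractional conversion, so ξ = X.
Moles: n_R = 2 − 2X; n_U = 1 − X; n_S = 2X.
n_T = Σnᵢ = 3 − X.
Mole fractions y_i = n_i/n_T; K = p_S^2 / (p_R^2 p_U) with p_i = y_i·P.
Substituting and setting equal to 1.27 atm^-1 gives a polynomial in X; the root in (0,1) is X = 0.508.
Then n_R = 0.984, n_T = 2.49, so y_R = 0.395.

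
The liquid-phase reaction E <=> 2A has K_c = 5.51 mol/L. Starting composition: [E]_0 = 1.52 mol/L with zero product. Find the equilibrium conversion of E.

X = 0.601

Let X = conversion of E; extent ξ = 1.52·X mol/L.
Concentrations: [E] = 1.52 − 1.52X; [A] = 3.04X.
K_c = [A]^2 / ([E]).
Solving K_c = 5.51 for X ∈ (0,1): X = 0.601.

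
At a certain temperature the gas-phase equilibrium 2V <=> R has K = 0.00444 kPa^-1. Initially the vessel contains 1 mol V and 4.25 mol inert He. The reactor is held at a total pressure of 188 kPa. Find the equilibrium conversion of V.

X = 0.205

Let X = conversion of V (basis 1 mol V); extent of reaction ξ = 0.5X.
Species balance: n_V = 1 − X; n_R = 0.5X; n_I = 4.25 (inert).
Total moles n_T = 5.25 − 0.5X.
y_i = n_i/n_T, p_i = y_i·P. K = p_R / (p_V^2).
Setting this equal to 0.00444 kPa^-1 and taking the physical root (0 < X < 1) gives X = 0.205.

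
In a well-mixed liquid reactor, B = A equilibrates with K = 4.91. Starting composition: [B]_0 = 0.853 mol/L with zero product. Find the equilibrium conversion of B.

X = 0.831

Let X = conversion of B; extent ξ = 0.853·X mol/L.
Concentrations: [B] = 0.853 − 0.853X; [A] = 0.853X.
K = [A] / ([B]).
This equals 4.91 at X = 0.831 (the root in 0 < X < 1).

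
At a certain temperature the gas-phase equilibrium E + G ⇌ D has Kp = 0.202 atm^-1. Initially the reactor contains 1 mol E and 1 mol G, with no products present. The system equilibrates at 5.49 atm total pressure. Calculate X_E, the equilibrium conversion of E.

X = 0.311

Take 1 mol E as basis and let X be its fractional conversion, so ξ = X.
At extent ξ: n_E = 1 − X; n_G = 1 − X; n_D = X.
Total moles n_T = 2 − X.
With p_i = (n_i/n_T)P, Kp = p_D / (p_E p_G).
Substituting and setting equal to 0.202 atm^-1 gives a polynomial in X; the root in (0,1) is X = 0.311.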